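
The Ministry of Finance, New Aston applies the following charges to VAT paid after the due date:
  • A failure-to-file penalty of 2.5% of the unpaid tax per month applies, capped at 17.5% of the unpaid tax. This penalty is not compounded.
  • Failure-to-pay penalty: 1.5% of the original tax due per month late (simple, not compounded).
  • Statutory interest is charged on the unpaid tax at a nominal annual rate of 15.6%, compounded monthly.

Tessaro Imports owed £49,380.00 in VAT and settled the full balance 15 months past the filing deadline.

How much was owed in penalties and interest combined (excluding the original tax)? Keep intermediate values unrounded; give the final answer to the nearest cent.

Failure-to-file: 15 × 2.5% × £49,380.00 = £18,517.50, capped at 17.5% × £49,380.00 = £8,641.50
Failure-to-pay penalty = 1.5% × £49,380.00 × 15 mo = £11,110.50
Interest (15.6%/yr ÷ 12 = 1.3%/month): £49,380.00 × ((1 + 0.013)^15 − 1) = £10,556.6915…
Penalties + interest = £19,752.0000 + £10,556.6915… = £30,308.69

£30,308.69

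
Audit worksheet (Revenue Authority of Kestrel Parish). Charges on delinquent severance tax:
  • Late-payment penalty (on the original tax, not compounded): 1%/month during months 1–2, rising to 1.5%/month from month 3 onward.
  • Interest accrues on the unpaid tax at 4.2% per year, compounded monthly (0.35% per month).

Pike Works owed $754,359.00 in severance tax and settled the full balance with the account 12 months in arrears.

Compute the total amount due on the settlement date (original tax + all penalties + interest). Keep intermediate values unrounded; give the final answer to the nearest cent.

Penalty, months 1–2: 2 × 1% × $754,359.00 = $15,087.18
Penalty, months 3–12: 10 × 1.5% × $754,359.00 = $113,153.85
Interest: $754,359.00 × ((1 + 0.0035)^12 − 1) = $754,359.00 × 0.0428180… = $32,300.1491…
Total = $754,359.00 + $128,241.0300 + $32,300.1491… = $914,900.18

$914,900.18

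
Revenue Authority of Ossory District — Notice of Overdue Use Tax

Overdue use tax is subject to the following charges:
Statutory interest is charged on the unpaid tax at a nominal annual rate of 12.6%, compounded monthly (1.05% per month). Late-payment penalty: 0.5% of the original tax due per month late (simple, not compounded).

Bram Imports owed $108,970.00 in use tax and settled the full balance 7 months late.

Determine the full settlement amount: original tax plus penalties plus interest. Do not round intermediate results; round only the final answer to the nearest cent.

Late-payment penalty = 0.5% × $108,970.00 × 7 mo = $3,813.95
Interest: $108,970.00 × ((1 + 0.0105)^7 − 1) = $108,970.00 × 0.0758562… = $8,266.0496…
Total = $108,970.00 + $3,813.9500 + $8,266.0496… = $121,050.00

$121,050.00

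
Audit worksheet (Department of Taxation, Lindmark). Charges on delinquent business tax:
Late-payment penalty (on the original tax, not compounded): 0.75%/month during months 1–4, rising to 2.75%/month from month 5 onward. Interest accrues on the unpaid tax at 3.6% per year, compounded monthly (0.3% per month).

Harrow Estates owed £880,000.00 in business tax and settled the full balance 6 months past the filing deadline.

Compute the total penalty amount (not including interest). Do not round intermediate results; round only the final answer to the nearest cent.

Penalty, months 1–4: 4 × 0.75% × £880,000.00 = £26,400.00
Penalty, months 5–6: 2 × 2.75% × £880,000.00 = £48,400.00
Total penalty = £26,400.00 + £48,400.00 = £74,800.00

£74,800.00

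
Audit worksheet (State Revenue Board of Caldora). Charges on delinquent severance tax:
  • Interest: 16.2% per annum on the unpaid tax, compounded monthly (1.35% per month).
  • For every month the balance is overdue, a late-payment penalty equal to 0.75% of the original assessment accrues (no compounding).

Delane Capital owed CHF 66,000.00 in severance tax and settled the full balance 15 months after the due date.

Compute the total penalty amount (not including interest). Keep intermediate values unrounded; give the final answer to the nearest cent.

CHF 7,425.00

Late-payment penalty = 0.75% × CHF 66,000.00 × 15 mo = CHF 7,425.00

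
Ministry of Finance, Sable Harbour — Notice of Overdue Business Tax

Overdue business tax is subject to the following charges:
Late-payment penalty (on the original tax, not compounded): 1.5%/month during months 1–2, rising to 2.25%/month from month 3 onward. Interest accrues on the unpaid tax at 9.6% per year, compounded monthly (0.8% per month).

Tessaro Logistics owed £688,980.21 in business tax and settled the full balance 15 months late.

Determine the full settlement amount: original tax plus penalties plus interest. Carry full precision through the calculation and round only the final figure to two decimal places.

Penalty, months 1–2: 2 × 1.5% × £688,980.21 = £20,669.41…
Penalty, months 3–15: 13 × 2.25% × £688,980.21 = £201,526.71…
Interest: £688,980.21 × ((1 + 0.008)^15 − 1) = £688,980.21 × 0.1269587… = £87,471.9979…
Total = £688,980.21 + £222,196.1177… + £87,471.9979… = £998,648.33

£998,648.33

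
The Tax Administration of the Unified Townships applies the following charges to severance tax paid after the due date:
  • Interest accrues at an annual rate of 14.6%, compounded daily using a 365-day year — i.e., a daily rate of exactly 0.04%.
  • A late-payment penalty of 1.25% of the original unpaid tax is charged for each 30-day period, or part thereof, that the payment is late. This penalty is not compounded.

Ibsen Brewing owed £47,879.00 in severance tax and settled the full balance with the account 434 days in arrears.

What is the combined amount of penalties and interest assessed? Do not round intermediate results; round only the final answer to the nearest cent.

£18,052.22

Penalty periods: ⌈434/30⌉ = 15; penalty = 15 × 1.25% × £47,879.00 = £8,977.31…
Interest: £47,879.00 × ((1 + 0.0004)^434 − 1) = £47,879.00 × 0.18953835… = £9,074.9066…
Penalties + interest = £8,977.3125 + £9,074.9066… = £18,052.22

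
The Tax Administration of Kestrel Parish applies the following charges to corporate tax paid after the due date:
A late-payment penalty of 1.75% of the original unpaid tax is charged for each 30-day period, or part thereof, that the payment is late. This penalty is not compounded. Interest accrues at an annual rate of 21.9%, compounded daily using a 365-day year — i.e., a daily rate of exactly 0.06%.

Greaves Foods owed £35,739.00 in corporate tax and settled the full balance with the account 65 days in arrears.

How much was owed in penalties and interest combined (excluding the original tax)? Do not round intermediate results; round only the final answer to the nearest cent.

Penalty periods: ⌈65/30⌉ = 3; penalty = 3 × 1.75% × £35,739.00 = £1,876.30…
Interest: £35,739.00 × ((1 + 0.0006)^65 − 1) = £35,739.00 × 0.03975832… = £1,420.9227…
Penalties + interest = £1,876.2975 + £1,420.9227… = £3,297.22

£3,297.22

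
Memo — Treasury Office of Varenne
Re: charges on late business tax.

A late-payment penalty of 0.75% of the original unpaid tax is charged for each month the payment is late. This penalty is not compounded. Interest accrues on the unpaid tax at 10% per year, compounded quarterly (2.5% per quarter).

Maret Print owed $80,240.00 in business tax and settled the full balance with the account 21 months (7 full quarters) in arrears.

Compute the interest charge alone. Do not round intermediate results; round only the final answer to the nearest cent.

$15,140.14

Interest: $80,240.00 × ((1 + 0.025)^7 − 1) = $80,240.00 × 0.1886858… = $15,140.1449…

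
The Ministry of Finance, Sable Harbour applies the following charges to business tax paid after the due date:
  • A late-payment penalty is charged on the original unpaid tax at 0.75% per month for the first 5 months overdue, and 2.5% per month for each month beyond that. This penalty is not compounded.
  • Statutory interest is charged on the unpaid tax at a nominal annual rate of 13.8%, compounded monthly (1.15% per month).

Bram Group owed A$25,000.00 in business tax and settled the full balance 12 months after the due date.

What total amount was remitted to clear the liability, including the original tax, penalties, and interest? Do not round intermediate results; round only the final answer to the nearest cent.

Penalty, months 1–5: 5 × 0.75% × A$25,000.00 = A$937.50
Penalty, months 6–12: 7 × 2.5% × A$25,000.00 = A$4,375.00
Interest: A$25,000.00 × ((1 + 0.0115)^12 − 1) = A$25,000.00 × 0.1470719… = A$3,676.7978…
Total = A$25,000.00 + A$5,312.5000 + A$3,676.7978… = A$33,989.30

A$33,989.30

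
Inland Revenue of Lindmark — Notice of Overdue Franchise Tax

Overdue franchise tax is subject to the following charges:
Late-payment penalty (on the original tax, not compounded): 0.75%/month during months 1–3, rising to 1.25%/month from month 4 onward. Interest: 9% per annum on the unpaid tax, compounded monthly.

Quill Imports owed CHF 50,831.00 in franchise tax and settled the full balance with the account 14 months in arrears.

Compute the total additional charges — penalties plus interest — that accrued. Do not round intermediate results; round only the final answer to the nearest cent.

Penalty, months 1–3: 3 × 0.75% × CHF 50,831.00 = CHF 1,143.70…
Penalty, months 4–14: 11 × 1.25% × CHF 50,831.00 = CHF 6,989.26…
Interest (9%/yr ÷ 12 = 0.75%/month): CHF 50,831.00 × ((1 + 0.0075)^14 − 1) = CHF 5,605.4154…
Penalties + interest = CHF 8,132.9600 + CHF 5,605.4154… = CHF 13,738.38

CHF 13,738.38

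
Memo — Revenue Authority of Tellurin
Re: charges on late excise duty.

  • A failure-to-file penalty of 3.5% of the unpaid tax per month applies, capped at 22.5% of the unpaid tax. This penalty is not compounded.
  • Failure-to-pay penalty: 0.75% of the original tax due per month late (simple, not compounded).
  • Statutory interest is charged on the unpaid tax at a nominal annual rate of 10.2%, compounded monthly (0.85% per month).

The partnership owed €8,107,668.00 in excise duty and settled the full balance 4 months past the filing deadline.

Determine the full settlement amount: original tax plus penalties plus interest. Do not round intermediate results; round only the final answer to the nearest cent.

Failure-to-file: 4 × 3.5% × €8,107,668.00 = €1,135,073.52 (under the 22.5% cap)
Failure-to-pay penalty = 0.75% × €8,107,668.00 × 4 mo = €243,230.04
Interest: €8,107,668.00 × ((1 + 0.0085)^4 − 1) = €8,107,668.00 × 0.0344360… = €279,195.3449…
Total = €8,107,668.00 + €1,378,303.5600 + €279,195.3449… = €9,765,166.90

€9,765,166.90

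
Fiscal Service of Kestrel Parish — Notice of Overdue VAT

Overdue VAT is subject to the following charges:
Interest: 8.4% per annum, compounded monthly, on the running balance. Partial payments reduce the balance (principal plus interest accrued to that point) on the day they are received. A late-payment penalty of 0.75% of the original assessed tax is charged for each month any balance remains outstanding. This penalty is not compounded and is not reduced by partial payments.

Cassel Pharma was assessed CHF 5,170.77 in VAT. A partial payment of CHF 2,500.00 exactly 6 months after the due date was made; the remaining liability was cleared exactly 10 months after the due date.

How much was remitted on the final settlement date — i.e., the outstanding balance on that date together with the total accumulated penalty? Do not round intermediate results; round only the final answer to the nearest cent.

Monthly rate = 8.4% ÷ 12 = 0.7%
Balance at month 6: CHF 5,170.7700 × (1 + 0.007)^6 = CHF 5,391.7785…
After CHF 2,500.00 payment: CHF 5,391.7785… − CHF 2,500.00 = CHF 2,891.7785…
Balance at month 10: CHF 2,891.7785… × (1 + 0.007)^4 = CHF 2,973.6025…
Penalty: 10 × 0.75% × CHF 5,170.77 = CHF 387.81…
Final settlement = outstanding balance + penalty = CHF 2,973.6025… + CHF 387.81… = CHF 3,361.41

CHF 3,361.41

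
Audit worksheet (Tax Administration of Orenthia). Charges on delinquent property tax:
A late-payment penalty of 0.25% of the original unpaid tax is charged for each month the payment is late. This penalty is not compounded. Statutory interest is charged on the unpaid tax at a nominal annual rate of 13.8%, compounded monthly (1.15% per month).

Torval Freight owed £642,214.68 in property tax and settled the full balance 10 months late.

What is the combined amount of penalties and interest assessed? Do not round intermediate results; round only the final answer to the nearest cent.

Late-payment penalty: 10 × 0.25% × £642,214.68 = £16,055.37…
Interest: £642,214.68 × ((1 + 0.0115)^10 − 1) = £642,214.68 × 0.1211375… = £77,796.2674…
Penalties + interest = £16,055.3670 + £77,796.2674… = £93,851.63

£93,851.63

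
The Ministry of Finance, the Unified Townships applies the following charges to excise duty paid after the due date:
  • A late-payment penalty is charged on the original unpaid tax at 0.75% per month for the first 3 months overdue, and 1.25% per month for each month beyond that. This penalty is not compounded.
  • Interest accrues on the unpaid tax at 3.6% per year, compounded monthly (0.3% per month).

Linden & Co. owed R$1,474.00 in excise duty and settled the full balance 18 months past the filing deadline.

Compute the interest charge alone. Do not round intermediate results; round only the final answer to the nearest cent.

R$81.66

Interest: R$1,474.00 × ((1 + 0.003)^18 − 1) = R$1,474.00 × 0.0553993… = R$81.6585…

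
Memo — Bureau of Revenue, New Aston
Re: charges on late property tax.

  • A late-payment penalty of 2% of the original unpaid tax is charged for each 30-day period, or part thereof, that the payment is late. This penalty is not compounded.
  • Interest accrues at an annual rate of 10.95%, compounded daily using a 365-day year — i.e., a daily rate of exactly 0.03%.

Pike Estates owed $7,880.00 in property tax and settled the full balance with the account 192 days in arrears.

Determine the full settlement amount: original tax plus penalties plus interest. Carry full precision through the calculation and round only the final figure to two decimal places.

$9,450.34

Penalty periods: ⌈192/30⌉ = 7; penalty = 7 × 2% × $7,880.00 = $1,103.20
Interest: $7,880.00 × ((1 + 0.0003)^192 − 1) = $7,880.00 × 0.05928204… = $467.1425…
Total = $7,880.00 + $1,103.2000 + $467.1425… = $9,450.34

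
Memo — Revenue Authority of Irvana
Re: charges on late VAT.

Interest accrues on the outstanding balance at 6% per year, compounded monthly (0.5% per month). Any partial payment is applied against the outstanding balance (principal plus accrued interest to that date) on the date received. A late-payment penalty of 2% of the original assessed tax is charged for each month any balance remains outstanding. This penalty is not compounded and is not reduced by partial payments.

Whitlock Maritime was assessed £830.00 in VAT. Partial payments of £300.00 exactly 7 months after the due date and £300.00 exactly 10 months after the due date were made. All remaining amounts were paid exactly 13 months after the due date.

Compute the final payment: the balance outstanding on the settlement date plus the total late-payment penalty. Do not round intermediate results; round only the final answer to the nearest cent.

Balance at month 7: £830.0000 × (1 + 0.005)^7 = £859.4894…
After £300.00 payment: £859.4894… − £300.00 = £559.4894…
Balance at month 10: £559.4894… × (1 + 0.005)^3 = £567.9238…
After £300.00 payment: £567.9238… − £300.00 = £267.9238…
Balance at month 13: £267.9238… × (1 + 0.005)^3 = £271.9628…
Penalty: 13 × 2% × £830.00 = £215.80
Final settlement = outstanding balance + penalty = £271.9628… + £215.80 = £487.76

£487.76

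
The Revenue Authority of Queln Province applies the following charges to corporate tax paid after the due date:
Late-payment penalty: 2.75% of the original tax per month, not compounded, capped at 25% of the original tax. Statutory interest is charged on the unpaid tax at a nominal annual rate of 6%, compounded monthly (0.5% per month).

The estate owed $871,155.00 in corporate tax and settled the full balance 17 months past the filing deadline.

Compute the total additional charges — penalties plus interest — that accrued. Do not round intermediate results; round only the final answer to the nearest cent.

$294,874.21

Penalty (uncapped): 17 × 2.75% × $871,155.00 = $407,264.96…; cap = 25% × $871,155.00 = $217,788.75 → penalty = $217,788.75
Interest: $871,155.00 × ((1 + 0.005)^17 − 1) = $871,155.00 × 0.0884865… = $77,085.4630…
Penalties + interest = $217,788.7500 + $77,085.4630… = $294,874.21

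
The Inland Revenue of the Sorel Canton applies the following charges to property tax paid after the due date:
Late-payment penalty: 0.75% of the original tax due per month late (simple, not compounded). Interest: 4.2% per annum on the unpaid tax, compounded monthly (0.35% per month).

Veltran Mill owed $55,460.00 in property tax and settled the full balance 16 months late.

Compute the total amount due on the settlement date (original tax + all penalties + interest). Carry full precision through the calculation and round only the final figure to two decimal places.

Late-payment penalty = 0.75% × $55,460.00 × 16 mo = $6,655.20
Interest: $55,460.00 × ((1 + 0.0035)^16 − 1) = $55,460.00 × 0.0574943… = $3,188.6331…
Total = $55,460.00 + $6,655.2000 + $3,188.6331… = $65,303.83

$65,303.83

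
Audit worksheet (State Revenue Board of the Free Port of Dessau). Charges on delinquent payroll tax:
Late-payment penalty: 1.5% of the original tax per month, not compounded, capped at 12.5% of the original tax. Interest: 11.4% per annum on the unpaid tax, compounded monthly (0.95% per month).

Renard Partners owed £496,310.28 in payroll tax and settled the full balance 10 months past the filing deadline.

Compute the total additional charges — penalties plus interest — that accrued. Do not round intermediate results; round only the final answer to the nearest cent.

Penalty (uncapped): 10 × 1.5% × £496,310.28 = £74,446.54…; cap = 12.5% × £496,310.28 = £62,038.79… → penalty = £62,038.79…
Interest: £496,310.28 × ((1 + 0.0095)^10 − 1) = £496,310.28 × 0.0991659… = £49,217.0383…
Penalties + interest = £62,038.7850 + £49,217.0383… = £111,255.82

£111,255.82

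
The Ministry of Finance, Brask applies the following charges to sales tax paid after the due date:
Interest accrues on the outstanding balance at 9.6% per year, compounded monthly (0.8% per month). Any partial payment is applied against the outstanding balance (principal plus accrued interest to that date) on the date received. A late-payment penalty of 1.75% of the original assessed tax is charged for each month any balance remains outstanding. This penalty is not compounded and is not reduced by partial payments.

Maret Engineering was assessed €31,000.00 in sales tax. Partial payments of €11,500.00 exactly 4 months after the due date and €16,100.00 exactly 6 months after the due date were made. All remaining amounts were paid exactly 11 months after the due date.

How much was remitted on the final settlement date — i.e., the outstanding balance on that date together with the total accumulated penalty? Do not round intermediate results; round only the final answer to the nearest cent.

Balance at month 4: €31,000.0000 × (1 + 0.008)^4 = €32,003.9676…
After €11,500.00 payment: €32,003.9676… − €11,500.00 = €20,503.9676…
Balance at month 6: €20,503.9676… × (1 + 0.008)^2 = €20,833.3434…
After €16,100.00 payment: €20,833.3434… − €16,100.00 = €4,733.3434…
Balance at month 11: €4,733.3434… × (1 + 0.008)^5 = €4,925.7308…
Penalty: 11 × 1.75% × €31,000.00 = €5,967.50
Final settlement = outstanding balance + penalty = €4,925.7308… + €5,967.50 = €10,893.23

€10,893.23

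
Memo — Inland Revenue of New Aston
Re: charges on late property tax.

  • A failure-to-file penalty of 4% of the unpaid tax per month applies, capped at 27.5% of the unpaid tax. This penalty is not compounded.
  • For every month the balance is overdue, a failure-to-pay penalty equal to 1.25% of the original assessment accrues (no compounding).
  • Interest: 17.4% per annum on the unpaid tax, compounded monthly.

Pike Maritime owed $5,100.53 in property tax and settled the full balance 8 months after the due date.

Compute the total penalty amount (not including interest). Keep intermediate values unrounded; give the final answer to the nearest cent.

Failure-to-file: 8 × 4% × $5,100.53 = $1,632.17…, capped at 27.5% × $5,100.53 = $1,402.65…
Failure-to-pay penalty: 8 × 1.25% × $5,100.53 = $510.05…
Total penalty = $1,402.65… + $510.05… = $1,912.70

$1,912.70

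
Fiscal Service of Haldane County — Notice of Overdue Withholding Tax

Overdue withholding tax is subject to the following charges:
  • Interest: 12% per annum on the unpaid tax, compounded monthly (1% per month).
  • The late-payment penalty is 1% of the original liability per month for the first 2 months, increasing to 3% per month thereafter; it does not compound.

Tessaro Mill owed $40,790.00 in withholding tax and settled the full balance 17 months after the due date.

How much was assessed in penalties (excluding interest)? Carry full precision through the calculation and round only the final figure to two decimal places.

$19,171.30

Penalty, months 1–2: 2 × 1% × $40,790.00 = $815.80
Penalty, months 3–17: 15 × 3% × $40,790.00 = $18,355.50
Total penalty = $815.80 + $18,355.50 = $19,171.30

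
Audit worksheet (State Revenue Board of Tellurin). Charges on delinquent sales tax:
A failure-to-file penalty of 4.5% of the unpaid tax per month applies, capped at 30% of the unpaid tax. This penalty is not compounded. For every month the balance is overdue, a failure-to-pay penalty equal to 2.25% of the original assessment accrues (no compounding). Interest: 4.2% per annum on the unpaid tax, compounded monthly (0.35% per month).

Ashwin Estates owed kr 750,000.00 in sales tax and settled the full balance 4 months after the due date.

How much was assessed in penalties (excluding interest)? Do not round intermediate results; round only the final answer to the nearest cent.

kr 202,500.00

Failure-to-file: 4 × 4.5% × kr 750,000.00 = kr 135,000.00 (under the 30% cap)
Failure-to-pay penalty: 4 × 2.25% × kr 750,000.00 = kr 67,500.00
Total penalty = kr 135,000.00 + kr 67,500.00 = kr 202,500.00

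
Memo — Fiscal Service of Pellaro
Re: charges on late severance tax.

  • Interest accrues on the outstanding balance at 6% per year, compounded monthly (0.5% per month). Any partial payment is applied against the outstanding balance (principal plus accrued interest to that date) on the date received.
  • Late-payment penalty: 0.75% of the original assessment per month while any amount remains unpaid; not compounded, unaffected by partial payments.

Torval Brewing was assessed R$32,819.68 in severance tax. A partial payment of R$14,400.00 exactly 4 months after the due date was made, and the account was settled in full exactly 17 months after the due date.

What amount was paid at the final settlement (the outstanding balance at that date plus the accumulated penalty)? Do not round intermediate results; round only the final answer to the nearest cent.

R$24,543.69

Balance at month 4: R$32,819.6800 × (1 + 0.005)^4 = R$33,481.0130…
After R$14,400.00 payment: R$33,481.0130… − R$14,400.00 = R$19,081.0130…
Balance at month 17: R$19,081.0130… × (1 + 0.005)^13 = R$20,359.1776…
Penalty: 17 × 0.75% × R$32,819.68 = R$4,184.51…
Final settlement = outstanding balance + penalty = R$20,359.1776… + R$4,184.51… = R$24,543.69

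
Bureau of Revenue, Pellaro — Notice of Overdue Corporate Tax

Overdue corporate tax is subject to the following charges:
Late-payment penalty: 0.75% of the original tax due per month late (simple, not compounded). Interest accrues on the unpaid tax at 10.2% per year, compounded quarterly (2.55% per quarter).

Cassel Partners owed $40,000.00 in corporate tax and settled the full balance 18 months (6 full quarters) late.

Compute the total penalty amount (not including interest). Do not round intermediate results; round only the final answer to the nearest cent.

$5,400.00

Late-payment penalty: 18 × 0.75% × $40,000.00 = $5,400.00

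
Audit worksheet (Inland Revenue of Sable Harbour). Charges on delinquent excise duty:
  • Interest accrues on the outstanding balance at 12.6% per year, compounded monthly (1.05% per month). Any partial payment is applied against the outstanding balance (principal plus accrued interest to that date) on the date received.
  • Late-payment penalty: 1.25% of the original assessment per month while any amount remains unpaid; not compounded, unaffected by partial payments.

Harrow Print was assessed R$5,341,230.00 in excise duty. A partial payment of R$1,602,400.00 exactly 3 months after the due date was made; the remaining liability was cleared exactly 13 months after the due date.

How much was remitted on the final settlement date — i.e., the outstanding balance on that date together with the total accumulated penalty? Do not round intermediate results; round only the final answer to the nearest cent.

Balance at month 3: R$5,341,230.0000 × (1 + 0.0105)^3 = R$5,511,251.5400…
After R$1,602,400.00 payment: R$5,511,251.5400… − R$1,602,400.00 = R$3,908,851.5400…
Balance at month 13: R$3,908,851.5400… × (1 + 0.0105)^10 = R$4,339,226.8439…
Penalty: 13 × 1.25% × R$5,341,230.00 = R$867,949.88…
Final settlement = outstanding balance + penalty = R$4,339,226.8439… + R$867,949.88… = R$5,207,176.72

R$5,207,176.72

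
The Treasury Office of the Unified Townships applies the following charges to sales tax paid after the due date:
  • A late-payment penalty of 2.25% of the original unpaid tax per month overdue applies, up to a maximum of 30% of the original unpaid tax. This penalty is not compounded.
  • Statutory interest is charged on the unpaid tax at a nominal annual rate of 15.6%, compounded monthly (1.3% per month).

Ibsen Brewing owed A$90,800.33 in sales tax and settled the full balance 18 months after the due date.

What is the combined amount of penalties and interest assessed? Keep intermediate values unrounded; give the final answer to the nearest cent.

A$51,006.22

Penalty (uncapped): 18 × 2.25% × A$90,800.33 = A$36,774.13…; cap = 30% × A$90,800.33 = A$27,240.10… → penalty = A$27,240.10…
Interest: A$90,800.33 × ((1 + 0.013)^18 − 1) = A$90,800.33 × 0.2617404… = A$23,766.1166…
Penalties + interest = A$27,240.0990 + A$23,766.1166… = A$51,006.22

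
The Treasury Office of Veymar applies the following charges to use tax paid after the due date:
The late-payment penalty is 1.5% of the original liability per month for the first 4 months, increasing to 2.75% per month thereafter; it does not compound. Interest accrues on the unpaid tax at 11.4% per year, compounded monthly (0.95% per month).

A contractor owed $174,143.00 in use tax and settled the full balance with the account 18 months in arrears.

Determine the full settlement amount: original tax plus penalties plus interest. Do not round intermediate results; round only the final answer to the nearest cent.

Penalty, months 1–4: 4 × 1.5% × $174,143.00 = $10,448.58
Penalty, months 5–18: 14 × 2.75% × $174,143.00 = $67,045.06…
Interest: $174,143.00 × ((1 + 0.0095)^18 − 1) = $174,143.00 × 0.1855335… = $32,309.3548…
Total = $174,143.00 + $77,493.6350 + $32,309.3548… = $283,945.99

$283,945.99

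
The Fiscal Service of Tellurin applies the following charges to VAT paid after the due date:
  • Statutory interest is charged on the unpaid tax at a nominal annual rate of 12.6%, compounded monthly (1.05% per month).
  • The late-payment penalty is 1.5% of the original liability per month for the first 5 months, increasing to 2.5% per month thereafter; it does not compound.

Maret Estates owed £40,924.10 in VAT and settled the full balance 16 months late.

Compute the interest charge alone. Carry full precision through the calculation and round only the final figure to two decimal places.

Interest: £40,924.10 × ((1 + 0.0105)^16 − 1) = £40,924.10 × 0.1819010… = £7,444.1331…

£7,444.13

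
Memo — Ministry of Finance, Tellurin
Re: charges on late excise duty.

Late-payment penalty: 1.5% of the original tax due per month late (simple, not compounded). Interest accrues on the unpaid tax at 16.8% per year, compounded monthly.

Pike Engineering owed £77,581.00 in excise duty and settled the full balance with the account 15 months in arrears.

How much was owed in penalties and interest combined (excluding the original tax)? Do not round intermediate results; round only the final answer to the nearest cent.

Late-payment penalty: 15 × 1.5% × £77,581.00 = £17,455.73…
Interest (16.8%/yr ÷ 12 = 1.4%/month): £77,581.00 × ((1 + 0.014)^15 − 1) = £17,989.6849…
Penalties + interest = £17,455.7250 + £17,989.6849… = £35,445.41

£35,445.41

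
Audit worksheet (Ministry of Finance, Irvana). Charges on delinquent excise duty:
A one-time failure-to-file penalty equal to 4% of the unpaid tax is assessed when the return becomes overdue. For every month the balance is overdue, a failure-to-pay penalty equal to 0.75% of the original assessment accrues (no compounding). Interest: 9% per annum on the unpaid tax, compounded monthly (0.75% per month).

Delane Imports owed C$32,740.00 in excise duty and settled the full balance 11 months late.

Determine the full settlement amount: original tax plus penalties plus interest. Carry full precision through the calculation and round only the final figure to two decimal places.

C$39,555.30

Failure-to-file penalty: 4% × C$32,740.00 = C$1,309.60
Failure-to-pay penalty = 0.75% × C$32,740.00 × 11 mo = C$2,701.05
Interest: C$32,740.00 × ((1 + 0.0075)^11 − 1) = C$32,740.00 × 0.0856644… = C$2,804.6529…
Total = C$32,740.00 + C$4,010.6500 + C$2,804.6529… = C$39,555.30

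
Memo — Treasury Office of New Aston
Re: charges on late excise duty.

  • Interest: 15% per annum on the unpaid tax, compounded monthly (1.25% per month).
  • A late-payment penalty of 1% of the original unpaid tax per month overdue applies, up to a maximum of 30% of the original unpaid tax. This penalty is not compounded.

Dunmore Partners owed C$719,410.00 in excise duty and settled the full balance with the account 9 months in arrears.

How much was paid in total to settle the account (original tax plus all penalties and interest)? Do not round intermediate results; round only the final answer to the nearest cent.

Penalty: 9 × 1% × C$719,410.00 = C$64,746.90 (below the 30% cap of C$215,823.00)
Interest: C$719,410.00 × ((1 + 0.0125)^9 − 1) = C$719,410.00 × 0.1182922… = C$85,100.5754…
Total = C$719,410.00 + C$64,746.9000 + C$85,100.5754… = C$869,257.48

C$869,257.48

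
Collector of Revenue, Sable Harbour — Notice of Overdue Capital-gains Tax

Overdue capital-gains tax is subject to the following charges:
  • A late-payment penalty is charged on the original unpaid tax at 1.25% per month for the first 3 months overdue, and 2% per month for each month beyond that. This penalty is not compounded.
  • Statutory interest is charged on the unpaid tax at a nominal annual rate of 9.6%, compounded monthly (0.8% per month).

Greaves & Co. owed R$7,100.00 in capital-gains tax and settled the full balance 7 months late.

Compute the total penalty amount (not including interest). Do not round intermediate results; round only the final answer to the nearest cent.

Penalty, months 1–3: 3 × 1.25% × R$7,100.00 = R$266.25
Penalty, months 4–7: 4 × 2% × R$7,100.00 = R$568.00
Total penalty = R$266.25 + R$568.00 = R$834.25

R$834.25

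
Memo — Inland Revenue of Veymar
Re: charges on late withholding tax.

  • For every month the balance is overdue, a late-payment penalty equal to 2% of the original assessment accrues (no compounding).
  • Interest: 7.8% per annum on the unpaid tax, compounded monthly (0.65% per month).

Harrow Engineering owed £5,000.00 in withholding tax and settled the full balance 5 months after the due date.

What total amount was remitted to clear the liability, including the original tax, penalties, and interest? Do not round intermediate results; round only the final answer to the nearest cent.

£5,664.63

Late-payment penalty: 5 × 2% × £5,000.00 = £500.00
Interest: £5,000.00 × ((1 + 0.0065)^5 − 1) = £5,000.00 × 0.0329253… = £164.6263…
Total = £5,000.00 + £500.0000 + £164.6263… = £5,664.63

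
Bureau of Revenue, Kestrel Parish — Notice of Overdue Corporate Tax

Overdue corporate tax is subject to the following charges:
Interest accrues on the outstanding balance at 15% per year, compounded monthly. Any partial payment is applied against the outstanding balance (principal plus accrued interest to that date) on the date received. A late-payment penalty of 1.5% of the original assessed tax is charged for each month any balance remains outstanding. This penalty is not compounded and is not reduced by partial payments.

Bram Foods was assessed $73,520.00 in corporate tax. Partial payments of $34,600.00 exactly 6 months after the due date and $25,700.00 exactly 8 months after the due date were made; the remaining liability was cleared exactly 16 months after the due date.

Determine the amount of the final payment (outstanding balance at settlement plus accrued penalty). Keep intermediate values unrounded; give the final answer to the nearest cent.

Monthly rate = 15% ÷ 12 = 1.25%
Balance at month 6: $73,520.0000 × (1 + 0.0125)^6 = $79,209.2114…
After $34,600.00 payment: $79,209.2114… − $34,600.00 = $44,609.2114…
Balance at month 8: $44,609.2114… × (1 + 0.0125)^2 = $45,731.4119…
After $25,700.00 payment: $45,731.4119… − $25,700.00 = $20,031.4119…
Balance at month 16: $20,031.4119… × (1 + 0.0125)^8 = $22,124.4160…
Penalty: 16 × 1.5% × $73,520.00 = $17,644.80
Final settlement = outstanding balance + penalty = $22,124.4160… + $17,644.80 = $39,769.22

$39,769.22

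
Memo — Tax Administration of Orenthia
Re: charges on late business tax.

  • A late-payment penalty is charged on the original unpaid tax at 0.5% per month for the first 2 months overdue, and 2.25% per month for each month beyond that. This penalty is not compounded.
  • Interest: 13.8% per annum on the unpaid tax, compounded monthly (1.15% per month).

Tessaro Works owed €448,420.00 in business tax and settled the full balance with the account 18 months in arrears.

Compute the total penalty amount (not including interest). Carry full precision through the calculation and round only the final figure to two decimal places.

€165,915.40

Penalty, months 1–2: 2 × 0.5% × €448,420.00 = €4,484.20
Penalty, months 3–18: 16 × 2.25% × €448,420.00 = €161,431.20
Total penalty = €4,484.20 + €161,431.20 = €165,915.40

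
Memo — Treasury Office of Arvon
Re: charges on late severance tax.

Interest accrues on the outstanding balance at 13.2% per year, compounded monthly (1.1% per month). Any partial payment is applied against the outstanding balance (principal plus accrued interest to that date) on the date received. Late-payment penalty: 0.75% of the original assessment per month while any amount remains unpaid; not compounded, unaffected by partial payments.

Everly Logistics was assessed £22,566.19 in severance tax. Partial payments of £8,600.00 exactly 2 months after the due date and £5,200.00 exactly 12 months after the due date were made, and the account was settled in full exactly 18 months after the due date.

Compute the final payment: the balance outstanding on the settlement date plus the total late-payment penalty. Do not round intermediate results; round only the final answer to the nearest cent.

Balance at month 2: £22,566.1900 × (1 + 0.011)^2 = £23,065.3767…
After £8,600.00 payment: £23,065.3767… − £8,600.00 = £14,465.3767…
Balance at month 12: £14,465.3767… × (1 + 0.011)^10 = £16,137.6876…
After £5,200.00 payment: £16,137.6876… − £5,200.00 = £10,937.6876…
Balance at month 18: £10,937.6876… × (1 + 0.011)^6 = £11,679.7204…
Penalty: 18 × 0.75% × £22,566.19 = £3,046.44…
Final settlement = outstanding balance + penalty = £11,679.7204… + £3,046.44… = £14,726.16

£14,726.16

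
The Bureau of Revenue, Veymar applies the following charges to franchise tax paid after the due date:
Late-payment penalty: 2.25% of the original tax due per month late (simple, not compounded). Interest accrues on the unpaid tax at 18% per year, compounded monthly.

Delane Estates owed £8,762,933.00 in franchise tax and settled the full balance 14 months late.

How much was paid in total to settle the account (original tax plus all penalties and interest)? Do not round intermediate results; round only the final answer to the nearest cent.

£13,554,116.84

Late-payment penalty = 2.25% × £8,762,933.00 × 14 mo = £2,760,323.90…
Interest (18%/yr ÷ 12 = 1.5%/month): £8,762,933.00 × ((1 + 0.015)^14 − 1) = £2,030,859.9404…
Total = £8,762,933.00 + £2,760,323.8950 + £2,030,859.9404… = £13,554,116.84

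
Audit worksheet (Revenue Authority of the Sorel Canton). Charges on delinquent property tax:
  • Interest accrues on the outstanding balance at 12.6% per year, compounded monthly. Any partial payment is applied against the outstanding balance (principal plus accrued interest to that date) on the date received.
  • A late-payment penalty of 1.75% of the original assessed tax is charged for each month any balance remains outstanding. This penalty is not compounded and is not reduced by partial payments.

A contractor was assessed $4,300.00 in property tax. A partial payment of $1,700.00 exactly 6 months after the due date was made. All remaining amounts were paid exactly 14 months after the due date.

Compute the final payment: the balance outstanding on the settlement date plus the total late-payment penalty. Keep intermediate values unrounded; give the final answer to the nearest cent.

$4,182.45

Monthly rate = 12.6% ÷ 12 = 1.05%
Balance at month 6: $4,300.0000 × (1 + 0.0105)^6 = $4,578.1115…
After $1,700.00 payment: $4,578.1115… − $1,700.00 = $2,878.1115…
Balance at month 14: $2,878.1115… × (1 + 0.0105)^8 = $3,128.9466…
Penalty: 14 × 1.75% × $4,300.00 = $1,053.50
Final settlement = outstanding balance + penalty = $3,128.9466… + $1,053.50 = $4,182.45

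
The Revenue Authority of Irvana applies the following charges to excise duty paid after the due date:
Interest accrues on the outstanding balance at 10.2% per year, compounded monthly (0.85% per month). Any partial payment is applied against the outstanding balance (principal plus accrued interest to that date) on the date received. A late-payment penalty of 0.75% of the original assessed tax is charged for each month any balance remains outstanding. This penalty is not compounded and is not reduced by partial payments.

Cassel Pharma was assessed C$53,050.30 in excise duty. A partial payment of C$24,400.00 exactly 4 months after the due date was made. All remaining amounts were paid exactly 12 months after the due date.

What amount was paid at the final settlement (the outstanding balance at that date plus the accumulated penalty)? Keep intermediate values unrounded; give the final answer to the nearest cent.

C$37,386.83

Balance at month 4: C$53,050.3000 × (1 + 0.0085)^4 = C$54,877.1381…
After C$24,400.00 payment: C$54,877.1381… − C$24,400.00 = C$30,477.1381…
Balance at month 12: C$30,477.1381… × (1 + 0.0085)^8 = C$32,612.2981…
Penalty: 12 × 0.75% × C$53,050.30 = C$4,774.53…
Final settlement = outstanding balance + penalty = C$32,612.2981… + C$4,774.53… = C$37,386.83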